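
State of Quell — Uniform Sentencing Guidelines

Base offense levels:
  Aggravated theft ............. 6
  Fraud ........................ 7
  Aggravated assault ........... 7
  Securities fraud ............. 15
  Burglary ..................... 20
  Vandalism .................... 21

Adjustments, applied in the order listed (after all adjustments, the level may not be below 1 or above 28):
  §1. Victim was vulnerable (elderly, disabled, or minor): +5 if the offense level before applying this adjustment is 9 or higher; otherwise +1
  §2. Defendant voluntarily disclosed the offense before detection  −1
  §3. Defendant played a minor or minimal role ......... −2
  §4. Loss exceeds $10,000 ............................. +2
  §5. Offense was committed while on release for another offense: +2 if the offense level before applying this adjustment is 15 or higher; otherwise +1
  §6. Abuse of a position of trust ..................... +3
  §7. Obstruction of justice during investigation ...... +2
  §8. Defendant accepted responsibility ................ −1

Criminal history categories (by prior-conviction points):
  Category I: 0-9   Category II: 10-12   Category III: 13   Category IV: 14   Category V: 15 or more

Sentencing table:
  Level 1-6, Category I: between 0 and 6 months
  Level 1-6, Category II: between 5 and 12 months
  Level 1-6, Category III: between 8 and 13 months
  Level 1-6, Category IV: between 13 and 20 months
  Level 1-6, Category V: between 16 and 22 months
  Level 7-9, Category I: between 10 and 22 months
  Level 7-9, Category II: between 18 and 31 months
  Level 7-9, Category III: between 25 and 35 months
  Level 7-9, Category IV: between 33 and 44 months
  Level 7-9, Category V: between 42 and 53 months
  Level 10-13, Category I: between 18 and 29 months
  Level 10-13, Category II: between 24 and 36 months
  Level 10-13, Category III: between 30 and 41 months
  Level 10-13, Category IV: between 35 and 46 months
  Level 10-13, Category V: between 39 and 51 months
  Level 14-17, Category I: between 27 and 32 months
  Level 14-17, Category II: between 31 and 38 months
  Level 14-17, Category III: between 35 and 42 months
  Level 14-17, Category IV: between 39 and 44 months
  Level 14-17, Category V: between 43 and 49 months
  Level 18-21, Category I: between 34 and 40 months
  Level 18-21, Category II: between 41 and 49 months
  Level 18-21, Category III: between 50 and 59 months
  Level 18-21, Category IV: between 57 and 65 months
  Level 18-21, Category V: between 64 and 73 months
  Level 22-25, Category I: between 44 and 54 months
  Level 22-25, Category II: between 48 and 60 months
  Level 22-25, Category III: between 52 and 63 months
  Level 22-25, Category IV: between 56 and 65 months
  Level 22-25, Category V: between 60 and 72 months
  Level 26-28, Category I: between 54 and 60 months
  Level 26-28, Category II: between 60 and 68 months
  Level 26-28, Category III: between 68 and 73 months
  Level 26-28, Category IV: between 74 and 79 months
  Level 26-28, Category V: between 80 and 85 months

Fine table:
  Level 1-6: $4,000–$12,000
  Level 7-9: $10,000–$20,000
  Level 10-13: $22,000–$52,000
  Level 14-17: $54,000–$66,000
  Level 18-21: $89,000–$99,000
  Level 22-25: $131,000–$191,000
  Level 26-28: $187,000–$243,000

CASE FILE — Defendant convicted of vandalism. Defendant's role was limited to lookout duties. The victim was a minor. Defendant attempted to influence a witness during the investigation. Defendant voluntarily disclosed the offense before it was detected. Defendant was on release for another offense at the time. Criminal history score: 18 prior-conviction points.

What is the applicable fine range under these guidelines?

$187,000–$243,000

Base offense level for vandalism: 21.
§1 applies (level before this adjustment is 21 ≥ 9, so +5): 21 + 5 = 26.
§2 applies: 26 − 1 = 25.
§3 applies: 25 − 2 = 23.
§4 does not apply.
§5 applies (level before this adjustment is 23 ≥ 15, so +2): 23 + 2 = 25.
§7 applies: 25 + 2 = 27.
§8 does not apply.
Final offense level: 27.
Level 27 falls in the 26-28 band.
Fine table: Level 26-28 → $187,000–$243,000.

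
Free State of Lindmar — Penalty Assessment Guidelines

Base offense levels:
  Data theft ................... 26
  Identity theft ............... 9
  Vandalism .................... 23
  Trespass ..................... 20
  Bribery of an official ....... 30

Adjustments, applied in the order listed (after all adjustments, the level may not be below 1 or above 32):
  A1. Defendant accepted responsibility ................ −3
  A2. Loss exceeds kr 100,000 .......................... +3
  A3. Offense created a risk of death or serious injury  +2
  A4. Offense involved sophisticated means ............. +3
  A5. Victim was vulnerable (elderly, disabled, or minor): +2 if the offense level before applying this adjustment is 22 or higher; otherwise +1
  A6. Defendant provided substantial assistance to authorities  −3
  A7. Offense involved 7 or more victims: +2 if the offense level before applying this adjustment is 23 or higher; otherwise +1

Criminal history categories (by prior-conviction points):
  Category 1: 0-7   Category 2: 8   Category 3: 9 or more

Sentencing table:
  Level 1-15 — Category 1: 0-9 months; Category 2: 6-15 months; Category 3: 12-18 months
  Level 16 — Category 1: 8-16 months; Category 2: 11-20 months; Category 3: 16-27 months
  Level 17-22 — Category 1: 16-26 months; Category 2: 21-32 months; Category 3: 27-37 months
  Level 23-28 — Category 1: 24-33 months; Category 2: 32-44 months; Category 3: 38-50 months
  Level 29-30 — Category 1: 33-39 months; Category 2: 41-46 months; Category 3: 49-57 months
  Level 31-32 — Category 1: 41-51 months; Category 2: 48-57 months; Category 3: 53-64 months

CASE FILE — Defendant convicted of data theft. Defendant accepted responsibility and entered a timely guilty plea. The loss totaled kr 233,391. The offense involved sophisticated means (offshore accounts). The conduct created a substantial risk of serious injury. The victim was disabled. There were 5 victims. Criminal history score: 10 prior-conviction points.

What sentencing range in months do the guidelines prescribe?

53-64 months

Base offense level for data theft: 26.
A1 applies: 26 − 3 = 23.
A2 applies: 23 + 3 = 26.
A3 applies: 26 + 2 = 28.
A4 applies: 28 + 3 = 31.
A5 applies (level before this adjustment is 31 ≥ 22, so +2): 31 + 2 = 33.
A6 does not apply.
A7 does not apply.
Level 33 exceeds the maximum of 32; capped at 32.
Final offense level: 32.
Criminal history: 10 prior points → Category 3 (9+).
Level 32 falls in the 31-32 band.
Grid: Level 31-32 × Category 3 = 53-64 months.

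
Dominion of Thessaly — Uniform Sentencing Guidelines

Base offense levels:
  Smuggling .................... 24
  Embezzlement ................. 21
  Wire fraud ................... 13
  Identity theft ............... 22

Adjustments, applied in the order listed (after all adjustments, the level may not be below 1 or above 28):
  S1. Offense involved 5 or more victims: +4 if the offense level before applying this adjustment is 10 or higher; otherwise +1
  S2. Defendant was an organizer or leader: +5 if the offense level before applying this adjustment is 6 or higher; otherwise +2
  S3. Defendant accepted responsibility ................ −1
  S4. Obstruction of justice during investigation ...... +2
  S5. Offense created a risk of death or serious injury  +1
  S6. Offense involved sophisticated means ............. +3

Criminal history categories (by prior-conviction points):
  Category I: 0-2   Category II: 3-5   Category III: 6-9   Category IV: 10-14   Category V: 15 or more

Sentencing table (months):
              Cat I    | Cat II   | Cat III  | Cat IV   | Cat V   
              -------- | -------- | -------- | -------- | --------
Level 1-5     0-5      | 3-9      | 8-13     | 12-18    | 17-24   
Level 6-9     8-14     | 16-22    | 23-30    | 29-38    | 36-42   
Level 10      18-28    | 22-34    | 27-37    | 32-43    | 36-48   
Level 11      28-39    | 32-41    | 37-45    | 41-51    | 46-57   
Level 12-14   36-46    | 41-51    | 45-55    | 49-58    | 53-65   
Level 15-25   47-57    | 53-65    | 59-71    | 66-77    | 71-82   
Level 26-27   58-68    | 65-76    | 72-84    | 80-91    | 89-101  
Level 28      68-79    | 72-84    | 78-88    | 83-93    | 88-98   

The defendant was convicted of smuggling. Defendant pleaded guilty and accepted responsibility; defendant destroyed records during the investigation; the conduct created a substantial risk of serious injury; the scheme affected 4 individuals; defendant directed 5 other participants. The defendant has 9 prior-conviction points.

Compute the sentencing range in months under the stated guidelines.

Base offense level for smuggling: 24.
S2 applies (level before this adjustment is 24 ≥ 6, so +5): 24 + 5 = 29.
S3 applies: 29 − 1 = 28.
S4 applies: 28 + 2 = 30.
S5 applies: 30 + 1 = 31.
Level 31 exceeds the maximum of 28; capped at 28.
Final offense level: 28.
Criminal history: 9 prior points → Category III (6-9).
Level 28 falls in the 28 band.
Grid: Level 28 × Category III = 78-88 months.

78-88 months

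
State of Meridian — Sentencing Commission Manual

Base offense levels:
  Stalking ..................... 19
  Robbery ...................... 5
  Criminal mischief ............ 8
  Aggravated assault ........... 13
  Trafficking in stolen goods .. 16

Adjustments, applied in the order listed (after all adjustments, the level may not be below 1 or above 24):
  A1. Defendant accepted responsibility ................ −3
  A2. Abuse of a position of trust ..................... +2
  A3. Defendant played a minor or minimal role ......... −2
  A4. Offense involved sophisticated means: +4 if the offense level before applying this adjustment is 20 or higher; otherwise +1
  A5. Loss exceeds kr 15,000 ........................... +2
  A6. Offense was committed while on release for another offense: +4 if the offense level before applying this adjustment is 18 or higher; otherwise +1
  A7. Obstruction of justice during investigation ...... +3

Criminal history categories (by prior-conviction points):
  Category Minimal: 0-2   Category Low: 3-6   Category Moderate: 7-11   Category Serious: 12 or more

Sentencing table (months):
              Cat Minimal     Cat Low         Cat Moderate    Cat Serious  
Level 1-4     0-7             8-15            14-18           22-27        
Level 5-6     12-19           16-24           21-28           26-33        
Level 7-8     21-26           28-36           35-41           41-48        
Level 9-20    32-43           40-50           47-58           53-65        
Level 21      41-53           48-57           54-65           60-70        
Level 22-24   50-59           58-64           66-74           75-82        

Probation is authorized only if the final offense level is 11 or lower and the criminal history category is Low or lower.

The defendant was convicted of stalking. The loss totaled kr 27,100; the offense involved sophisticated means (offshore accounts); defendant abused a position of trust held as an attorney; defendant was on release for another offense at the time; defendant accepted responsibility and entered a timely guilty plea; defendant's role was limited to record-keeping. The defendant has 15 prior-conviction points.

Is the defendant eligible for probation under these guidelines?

No

Base offense level for stalking: 19.
A1 applies: 19 − 3 = 16.
A2 applies: 16 + 2 = 18.
A3 applies: 18 − 2 = 16.
A4 applies (level before this adjustment is 16 < 20, so +1): 16 + 1 = 17.
A5 applies: 17 + 2 = 19.
A6 applies (level before this adjustment is 19 ≥ 18, so +4): 19 + 4 = 23.
Final offense level: 23.
Criminal history: 15 prior points → Category Serious (12+).
Level 23 falls in the 22-24 band.
Grid: Level 22-24 × Category Serious = 75-82 months.
Probation check: level 23 > 11 and category Serious > Low → not eligible.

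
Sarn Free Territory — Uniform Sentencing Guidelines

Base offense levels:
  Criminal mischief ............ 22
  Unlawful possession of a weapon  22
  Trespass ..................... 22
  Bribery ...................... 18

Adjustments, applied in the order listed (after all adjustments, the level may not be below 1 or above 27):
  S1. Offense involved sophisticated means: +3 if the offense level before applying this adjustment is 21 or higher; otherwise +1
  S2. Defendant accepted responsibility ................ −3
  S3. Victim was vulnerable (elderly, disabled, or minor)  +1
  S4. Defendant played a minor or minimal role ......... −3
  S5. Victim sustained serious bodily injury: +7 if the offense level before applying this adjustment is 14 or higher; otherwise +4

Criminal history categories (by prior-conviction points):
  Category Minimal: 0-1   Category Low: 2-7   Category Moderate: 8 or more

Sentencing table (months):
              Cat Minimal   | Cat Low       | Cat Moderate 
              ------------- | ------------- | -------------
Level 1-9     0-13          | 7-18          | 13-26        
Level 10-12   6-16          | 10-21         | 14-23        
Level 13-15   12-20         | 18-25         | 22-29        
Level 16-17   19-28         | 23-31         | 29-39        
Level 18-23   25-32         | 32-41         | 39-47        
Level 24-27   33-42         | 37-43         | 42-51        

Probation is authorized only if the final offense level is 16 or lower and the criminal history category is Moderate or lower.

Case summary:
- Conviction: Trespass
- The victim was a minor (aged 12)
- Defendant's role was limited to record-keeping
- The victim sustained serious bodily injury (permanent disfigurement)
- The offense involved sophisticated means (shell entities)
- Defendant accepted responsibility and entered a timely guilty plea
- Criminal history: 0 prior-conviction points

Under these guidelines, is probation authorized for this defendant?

Base offense level for trespass: 22.
S1 applies (level before this adjustment is 22 ≥ 21, so +3): 22 + 3 = 25.
S2 applies: 25 − 3 = 22.
S3 applies: 22 + 1 = 23.
S4 applies: 23 − 3 = 20.
S5 applies (level before this adjustment is 20 ≥ 14, so +7): 20 + 7 = 27.
Final offense level: 27.
Criminal history: 0 prior points → Category Minimal (0-1).
Level 27 falls in the 24-27 band.
Grid: Level 24-27 × Category Minimal = 33-42 months.
Probation check: level 27 > 16 and category Minimal ≤ Moderate → not eligible.

No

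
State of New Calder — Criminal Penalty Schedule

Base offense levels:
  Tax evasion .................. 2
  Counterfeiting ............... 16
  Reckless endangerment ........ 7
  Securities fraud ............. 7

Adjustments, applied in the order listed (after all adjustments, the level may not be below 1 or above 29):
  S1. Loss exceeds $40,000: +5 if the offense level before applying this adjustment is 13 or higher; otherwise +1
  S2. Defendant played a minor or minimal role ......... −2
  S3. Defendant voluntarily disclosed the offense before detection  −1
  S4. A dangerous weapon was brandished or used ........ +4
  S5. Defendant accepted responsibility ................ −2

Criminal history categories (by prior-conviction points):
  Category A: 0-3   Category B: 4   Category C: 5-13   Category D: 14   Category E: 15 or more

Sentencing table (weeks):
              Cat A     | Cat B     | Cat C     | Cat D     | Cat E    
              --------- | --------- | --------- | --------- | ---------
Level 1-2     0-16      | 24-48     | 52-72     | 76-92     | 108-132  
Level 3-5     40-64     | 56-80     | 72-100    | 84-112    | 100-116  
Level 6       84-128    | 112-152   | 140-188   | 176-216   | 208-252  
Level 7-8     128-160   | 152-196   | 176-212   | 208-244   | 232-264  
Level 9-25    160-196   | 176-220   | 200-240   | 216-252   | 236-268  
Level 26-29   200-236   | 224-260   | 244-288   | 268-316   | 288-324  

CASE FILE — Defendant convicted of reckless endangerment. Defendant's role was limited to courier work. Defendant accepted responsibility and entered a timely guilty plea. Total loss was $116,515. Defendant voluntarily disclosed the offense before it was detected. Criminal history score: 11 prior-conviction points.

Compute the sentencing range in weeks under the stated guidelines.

72-100 weeks

Base offense level for reckless endangerment: 7.
S1 applies (level before this adjustment is 7 < 13, so +1): 7 + 1 = 8.
S2 applies: 8 − 2 = 6.
S3 applies: 6 − 1 = 5.
S4 does not apply.
S5 applies: 5 − 2 = 3.
Final offense level: 3.
Criminal history: 11 prior points → Category C (5-13).
Level 3 falls in the 3-5 band.
Grid: Level 3-5 × Category C = 72-100 weeks.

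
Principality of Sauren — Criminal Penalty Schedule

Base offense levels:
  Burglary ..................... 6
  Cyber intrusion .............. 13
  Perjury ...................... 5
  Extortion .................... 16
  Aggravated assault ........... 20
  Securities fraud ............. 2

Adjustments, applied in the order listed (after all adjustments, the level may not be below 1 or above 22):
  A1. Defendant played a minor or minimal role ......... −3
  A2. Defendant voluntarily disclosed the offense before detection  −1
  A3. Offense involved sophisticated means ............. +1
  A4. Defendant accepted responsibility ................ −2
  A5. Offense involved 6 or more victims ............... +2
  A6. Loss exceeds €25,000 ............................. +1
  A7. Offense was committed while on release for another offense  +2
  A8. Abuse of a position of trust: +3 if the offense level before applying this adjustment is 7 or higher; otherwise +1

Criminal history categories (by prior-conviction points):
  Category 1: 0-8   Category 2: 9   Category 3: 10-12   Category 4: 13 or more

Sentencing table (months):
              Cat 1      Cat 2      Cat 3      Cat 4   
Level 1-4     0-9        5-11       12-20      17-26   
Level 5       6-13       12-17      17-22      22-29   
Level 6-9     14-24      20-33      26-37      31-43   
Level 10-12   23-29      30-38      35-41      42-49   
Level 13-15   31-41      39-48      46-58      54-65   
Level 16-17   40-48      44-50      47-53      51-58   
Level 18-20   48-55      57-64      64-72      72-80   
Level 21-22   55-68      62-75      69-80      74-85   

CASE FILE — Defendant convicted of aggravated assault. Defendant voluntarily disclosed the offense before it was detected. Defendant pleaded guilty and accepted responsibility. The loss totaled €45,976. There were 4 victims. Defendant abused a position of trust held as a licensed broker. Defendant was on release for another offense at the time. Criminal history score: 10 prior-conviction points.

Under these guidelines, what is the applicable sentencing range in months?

69-80 months

Base offense level for aggravated assault: 20.
A2 applies: 20 − 1 = 19.
A4 applies: 19 − 2 = 17.
A5 does not apply.
A6 applies: 17 + 1 = 18.
A7 applies: 18 + 2 = 20.
A8 applies (level before this adjustment is 20 ≥ 7, so +3): 20 + 3 = 23.
Level 23 exceeds the maximum of 22; capped at 22.
Final offense level: 22.
Criminal history: 10 prior points → Category 3 (10-12).
Level 22 falls in the 21-22 band.
Grid: Level 21-22 × Category 3 = 69-80 months.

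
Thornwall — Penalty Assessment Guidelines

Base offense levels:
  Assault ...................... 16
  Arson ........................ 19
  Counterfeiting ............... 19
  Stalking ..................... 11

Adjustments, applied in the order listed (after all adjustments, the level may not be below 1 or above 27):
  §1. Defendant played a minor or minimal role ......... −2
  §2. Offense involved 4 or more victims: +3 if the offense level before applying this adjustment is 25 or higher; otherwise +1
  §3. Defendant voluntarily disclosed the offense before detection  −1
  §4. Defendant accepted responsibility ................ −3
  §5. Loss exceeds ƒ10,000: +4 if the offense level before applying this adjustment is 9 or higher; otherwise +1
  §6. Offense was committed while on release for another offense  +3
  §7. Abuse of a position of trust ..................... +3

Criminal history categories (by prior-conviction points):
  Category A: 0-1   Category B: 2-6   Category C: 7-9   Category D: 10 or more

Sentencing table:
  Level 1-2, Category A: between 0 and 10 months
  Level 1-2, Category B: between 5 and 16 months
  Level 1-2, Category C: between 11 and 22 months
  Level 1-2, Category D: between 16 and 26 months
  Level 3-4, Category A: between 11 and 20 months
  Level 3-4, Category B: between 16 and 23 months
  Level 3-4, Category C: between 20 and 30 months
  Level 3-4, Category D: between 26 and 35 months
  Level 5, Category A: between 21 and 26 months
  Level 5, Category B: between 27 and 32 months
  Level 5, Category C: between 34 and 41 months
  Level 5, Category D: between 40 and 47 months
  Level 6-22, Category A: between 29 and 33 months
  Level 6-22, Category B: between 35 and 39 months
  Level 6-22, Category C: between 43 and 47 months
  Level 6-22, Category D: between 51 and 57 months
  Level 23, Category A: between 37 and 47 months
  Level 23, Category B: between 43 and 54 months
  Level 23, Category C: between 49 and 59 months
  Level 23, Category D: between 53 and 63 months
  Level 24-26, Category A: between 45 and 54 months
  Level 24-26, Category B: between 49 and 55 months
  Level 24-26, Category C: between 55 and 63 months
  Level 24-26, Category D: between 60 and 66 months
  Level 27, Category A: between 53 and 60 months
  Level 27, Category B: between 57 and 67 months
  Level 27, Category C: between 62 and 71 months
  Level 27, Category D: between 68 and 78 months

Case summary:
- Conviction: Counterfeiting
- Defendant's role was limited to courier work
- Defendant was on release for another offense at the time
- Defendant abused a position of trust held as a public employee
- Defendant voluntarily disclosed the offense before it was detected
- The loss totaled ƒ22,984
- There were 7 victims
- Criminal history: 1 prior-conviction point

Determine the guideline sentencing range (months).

Base offense level for counterfeiting: 19.
§1 applies: 19 − 2 = 17.
§2 applies (level before this adjustment is 17 < 25, so +1): 17 + 1 = 18.
§3 applies: 18 − 1 = 17.
§5 applies (level before this adjustment is 17 ≥ 9, so +4): 17 + 4 = 21.
§6 applies: 21 + 3 = 24.
§7 applies: 24 + 3 = 27.
Final offense level: 27.
Criminal history: 1 prior point → Category A (0-1).
Level 27 falls in the 27 band.
Grid: Level 27 × Category A = 53-60 months.

53-60 months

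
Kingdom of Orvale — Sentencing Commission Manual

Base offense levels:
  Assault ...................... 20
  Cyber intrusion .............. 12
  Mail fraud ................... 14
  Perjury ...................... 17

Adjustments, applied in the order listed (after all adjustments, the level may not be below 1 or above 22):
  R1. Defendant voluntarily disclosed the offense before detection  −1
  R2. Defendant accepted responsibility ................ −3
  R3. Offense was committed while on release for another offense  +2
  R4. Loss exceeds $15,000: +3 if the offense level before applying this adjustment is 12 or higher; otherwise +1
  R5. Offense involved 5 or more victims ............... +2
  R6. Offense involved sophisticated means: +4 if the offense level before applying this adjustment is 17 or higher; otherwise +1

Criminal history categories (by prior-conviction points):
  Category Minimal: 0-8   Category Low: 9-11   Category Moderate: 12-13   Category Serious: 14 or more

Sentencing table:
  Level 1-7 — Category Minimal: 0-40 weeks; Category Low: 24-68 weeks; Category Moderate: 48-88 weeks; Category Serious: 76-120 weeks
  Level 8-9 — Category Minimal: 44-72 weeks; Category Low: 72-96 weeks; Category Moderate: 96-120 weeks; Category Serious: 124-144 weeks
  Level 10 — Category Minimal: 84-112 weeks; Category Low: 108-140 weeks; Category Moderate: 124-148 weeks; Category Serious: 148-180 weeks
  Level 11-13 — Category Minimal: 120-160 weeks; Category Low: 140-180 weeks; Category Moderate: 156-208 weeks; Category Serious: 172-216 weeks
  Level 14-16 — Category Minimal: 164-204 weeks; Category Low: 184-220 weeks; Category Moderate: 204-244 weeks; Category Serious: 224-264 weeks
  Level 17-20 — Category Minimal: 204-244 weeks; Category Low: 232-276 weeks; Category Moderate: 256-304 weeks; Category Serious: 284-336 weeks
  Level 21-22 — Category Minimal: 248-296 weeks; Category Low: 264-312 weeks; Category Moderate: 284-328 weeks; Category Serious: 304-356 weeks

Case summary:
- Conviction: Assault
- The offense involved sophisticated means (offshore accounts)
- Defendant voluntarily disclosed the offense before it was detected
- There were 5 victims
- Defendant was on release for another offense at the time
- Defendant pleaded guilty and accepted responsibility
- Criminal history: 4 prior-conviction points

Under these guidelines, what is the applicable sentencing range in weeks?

Base offense level for assault: 20.
R1 applies: 20 − 1 = 19.
R2 applies: 19 − 3 = 16.
R3 applies: 16 + 2 = 18.
R4 does not apply.
R5 applies: 18 + 2 = 20.
R6 applies (level before this adjustment is 20 ≥ 17, so +4): 20 + 4 = 24.
Level 24 exceeds the maximum of 22; capped at 22.
Final offense level: 22.
Criminal history: 4 prior points → Category Minimal (0-8).
Level 22 falls in the 21-22 band.
Grid: Level 21-22 × Category Minimal = 248-296 weeks.

248-296 weeks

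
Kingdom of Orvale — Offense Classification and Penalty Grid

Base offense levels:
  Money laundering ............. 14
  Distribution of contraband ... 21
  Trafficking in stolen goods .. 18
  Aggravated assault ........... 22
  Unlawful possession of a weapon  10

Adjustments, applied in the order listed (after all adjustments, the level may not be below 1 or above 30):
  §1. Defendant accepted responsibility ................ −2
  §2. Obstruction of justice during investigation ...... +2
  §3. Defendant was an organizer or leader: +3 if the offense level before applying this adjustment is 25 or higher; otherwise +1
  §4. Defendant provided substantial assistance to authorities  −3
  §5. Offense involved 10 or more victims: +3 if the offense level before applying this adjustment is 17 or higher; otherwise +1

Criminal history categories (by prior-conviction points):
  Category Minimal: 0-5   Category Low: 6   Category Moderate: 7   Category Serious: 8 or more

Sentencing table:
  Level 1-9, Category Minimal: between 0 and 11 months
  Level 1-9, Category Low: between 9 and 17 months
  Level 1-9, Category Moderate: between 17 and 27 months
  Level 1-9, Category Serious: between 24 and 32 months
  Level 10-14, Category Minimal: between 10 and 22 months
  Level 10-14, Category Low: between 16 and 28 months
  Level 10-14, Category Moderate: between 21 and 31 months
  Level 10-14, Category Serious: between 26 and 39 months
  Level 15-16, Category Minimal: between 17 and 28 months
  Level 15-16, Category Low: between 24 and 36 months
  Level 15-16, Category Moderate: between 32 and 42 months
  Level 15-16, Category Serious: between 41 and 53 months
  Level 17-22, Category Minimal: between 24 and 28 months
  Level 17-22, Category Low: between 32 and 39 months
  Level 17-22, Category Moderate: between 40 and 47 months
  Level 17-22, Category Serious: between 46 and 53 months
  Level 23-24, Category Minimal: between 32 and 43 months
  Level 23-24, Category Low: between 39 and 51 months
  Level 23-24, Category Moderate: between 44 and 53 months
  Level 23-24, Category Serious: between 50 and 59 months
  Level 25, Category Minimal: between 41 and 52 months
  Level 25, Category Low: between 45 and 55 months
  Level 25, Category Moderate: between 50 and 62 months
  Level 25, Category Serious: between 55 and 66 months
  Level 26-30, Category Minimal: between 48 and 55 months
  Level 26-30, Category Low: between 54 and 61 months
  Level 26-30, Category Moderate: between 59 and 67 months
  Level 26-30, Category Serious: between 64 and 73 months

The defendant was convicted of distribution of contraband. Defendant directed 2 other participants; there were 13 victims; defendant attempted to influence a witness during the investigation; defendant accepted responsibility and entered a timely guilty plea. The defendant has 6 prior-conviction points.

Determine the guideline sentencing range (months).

45-55 months

Base offense level for distribution of contraband: 21.
§1 applies: 21 − 2 = 19.
§2 applies: 19 + 2 = 21.
§3 applies (level before this adjustment is 21 < 25, so +1): 21 + 1 = 22.
§4 does not apply.
§5 applies (level before this adjustment is 22 ≥ 17, so +3): 22 + 3 = 25.
Final offense level: 25.
Criminal history: 6 prior points → Category Low (6).
Level 25 falls in the 25 band.
Grid: Level 25 × Category Low = 45-55 months.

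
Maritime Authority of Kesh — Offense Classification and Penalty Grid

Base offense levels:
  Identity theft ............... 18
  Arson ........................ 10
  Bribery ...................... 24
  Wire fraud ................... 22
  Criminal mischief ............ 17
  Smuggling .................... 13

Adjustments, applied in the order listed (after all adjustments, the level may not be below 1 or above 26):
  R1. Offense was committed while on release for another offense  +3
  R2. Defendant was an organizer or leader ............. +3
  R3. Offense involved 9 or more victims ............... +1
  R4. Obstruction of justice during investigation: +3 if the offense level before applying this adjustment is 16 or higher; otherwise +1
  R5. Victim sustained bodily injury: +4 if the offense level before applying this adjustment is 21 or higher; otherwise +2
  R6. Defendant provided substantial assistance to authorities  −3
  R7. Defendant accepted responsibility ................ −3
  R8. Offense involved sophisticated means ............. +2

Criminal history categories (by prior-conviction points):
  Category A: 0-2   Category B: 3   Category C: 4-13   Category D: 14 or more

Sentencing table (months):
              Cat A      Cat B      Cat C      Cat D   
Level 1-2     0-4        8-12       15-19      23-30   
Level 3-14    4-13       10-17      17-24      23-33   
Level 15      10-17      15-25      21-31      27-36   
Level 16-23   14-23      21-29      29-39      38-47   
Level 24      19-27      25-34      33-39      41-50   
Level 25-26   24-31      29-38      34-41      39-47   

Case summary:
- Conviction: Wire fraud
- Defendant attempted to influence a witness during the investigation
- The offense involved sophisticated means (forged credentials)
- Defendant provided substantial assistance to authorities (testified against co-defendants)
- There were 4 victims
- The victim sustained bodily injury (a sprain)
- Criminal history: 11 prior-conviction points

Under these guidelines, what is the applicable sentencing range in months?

Base offense level for wire fraud: 22.
R4 applies (level before this adjustment is 22 ≥ 16, so +3): 22 + 3 = 25.
R5 applies (level before this adjustment is 25 ≥ 21, so +4): 25 + 4 = 29.
R6 applies: 29 − 3 = 26.
R7 does not apply.
R8 applies: 26 + 2 = 28.
Level 28 exceeds the maximum of 26; capped at 26.
Final offense level: 26.
Criminal history: 11 prior points → Category C (4-13).
Level 26 falls in the 25-26 band.
Grid: Level 25-26 × Category C = 34-41 months.

34-41 months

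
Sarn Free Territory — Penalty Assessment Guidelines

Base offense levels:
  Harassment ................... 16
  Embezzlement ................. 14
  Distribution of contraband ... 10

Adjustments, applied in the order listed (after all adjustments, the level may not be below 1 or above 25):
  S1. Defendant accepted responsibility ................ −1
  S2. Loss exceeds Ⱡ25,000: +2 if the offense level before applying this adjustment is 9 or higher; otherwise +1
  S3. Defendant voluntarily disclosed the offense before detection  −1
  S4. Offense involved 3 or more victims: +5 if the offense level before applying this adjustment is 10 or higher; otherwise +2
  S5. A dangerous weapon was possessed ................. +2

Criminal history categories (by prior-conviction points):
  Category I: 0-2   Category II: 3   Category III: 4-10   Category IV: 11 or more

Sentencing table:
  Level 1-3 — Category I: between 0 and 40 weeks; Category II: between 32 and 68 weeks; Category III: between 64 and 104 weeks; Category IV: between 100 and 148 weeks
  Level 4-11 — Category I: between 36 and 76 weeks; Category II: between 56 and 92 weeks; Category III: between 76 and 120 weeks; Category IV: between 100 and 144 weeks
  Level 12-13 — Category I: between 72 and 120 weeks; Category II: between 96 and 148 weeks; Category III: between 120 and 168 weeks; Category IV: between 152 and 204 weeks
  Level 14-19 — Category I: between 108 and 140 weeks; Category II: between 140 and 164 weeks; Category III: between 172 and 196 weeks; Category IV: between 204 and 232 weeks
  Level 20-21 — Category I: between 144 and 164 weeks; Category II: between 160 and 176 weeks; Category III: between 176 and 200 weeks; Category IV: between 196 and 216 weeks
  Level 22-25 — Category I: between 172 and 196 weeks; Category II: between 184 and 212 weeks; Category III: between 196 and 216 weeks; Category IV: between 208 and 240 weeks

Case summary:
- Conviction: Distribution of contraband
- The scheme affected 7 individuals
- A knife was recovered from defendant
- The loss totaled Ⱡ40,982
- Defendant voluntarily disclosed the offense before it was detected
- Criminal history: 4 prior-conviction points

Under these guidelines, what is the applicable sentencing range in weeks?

Base offense level for distribution of contraband: 10.
S1 does not apply.
S2 applies (level before this adjustment is 10 ≥ 9, so +2): 10 + 2 = 12.
S3 applies: 12 − 1 = 11.
S4 applies (level before this adjustment is 11 ≥ 10, so +5): 11 + 5 = 16.
S5 applies: 16 + 2 = 18.
Final offense level: 18.
Criminal history: 4 prior points → Category III (4-10).
Level 18 falls in the 14-19 band.
Grid: Level 14-19 × Category III = 172-196 weeks.

172-196 weeks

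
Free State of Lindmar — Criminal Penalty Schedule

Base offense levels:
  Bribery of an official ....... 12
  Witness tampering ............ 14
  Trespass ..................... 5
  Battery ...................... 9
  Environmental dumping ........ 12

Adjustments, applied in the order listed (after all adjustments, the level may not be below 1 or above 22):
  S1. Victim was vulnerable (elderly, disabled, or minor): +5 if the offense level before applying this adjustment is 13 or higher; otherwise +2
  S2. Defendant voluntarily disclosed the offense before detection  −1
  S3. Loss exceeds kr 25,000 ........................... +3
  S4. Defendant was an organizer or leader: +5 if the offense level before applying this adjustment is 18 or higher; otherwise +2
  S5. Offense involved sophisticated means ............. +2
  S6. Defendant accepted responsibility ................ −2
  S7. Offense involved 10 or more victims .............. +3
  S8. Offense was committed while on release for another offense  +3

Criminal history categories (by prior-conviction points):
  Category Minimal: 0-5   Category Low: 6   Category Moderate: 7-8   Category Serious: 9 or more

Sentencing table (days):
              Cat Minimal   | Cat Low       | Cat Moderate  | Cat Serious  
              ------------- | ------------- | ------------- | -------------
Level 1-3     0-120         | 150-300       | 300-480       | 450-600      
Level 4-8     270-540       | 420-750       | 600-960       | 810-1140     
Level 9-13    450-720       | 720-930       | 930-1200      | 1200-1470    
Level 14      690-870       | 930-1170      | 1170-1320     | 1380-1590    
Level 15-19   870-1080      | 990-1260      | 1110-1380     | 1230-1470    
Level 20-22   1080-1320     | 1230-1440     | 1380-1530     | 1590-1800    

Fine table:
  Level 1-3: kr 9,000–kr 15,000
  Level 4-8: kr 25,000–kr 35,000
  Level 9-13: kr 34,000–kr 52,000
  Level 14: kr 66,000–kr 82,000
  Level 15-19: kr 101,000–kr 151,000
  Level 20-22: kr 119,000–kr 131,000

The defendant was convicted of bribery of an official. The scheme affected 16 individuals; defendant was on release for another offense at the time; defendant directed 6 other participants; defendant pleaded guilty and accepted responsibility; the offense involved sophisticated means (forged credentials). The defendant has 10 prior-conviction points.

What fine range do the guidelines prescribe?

Base offense level for bribery of an official: 12.
S4 applies (level before this adjustment is 12 < 18, so +2): 12 + 2 = 14.
S5 applies: 14 + 2 = 16.
S6 applies: 16 − 2 = 14.
S7 applies: 14 + 3 = 17.
S8 applies: 17 + 3 = 20.
Final offense level: 20.
Level 20 falls in the 20-22 band.
Fine table: Level 20-22 → kr 119,000–kr 131,000.

kr 119,000–kr 131,000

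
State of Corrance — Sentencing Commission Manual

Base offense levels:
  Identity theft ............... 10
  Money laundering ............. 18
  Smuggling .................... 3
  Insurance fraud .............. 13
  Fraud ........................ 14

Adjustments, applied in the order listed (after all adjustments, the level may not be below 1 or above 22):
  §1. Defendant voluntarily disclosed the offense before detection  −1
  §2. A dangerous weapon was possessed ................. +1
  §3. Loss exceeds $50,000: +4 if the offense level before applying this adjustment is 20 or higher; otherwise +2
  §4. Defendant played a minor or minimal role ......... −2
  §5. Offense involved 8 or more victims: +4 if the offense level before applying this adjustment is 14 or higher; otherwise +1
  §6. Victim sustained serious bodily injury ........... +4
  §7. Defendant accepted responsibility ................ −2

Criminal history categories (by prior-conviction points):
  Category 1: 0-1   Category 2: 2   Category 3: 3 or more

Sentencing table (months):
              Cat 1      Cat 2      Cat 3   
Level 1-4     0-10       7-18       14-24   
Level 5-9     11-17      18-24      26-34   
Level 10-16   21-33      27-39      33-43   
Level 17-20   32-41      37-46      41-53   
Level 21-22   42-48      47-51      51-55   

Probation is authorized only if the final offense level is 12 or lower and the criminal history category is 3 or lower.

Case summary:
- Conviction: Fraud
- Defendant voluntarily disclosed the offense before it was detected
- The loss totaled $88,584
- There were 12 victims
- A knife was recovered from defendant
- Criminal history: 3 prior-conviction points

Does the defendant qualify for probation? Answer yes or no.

No

Base offense level for fraud: 14.
§1 applies: 14 − 1 = 13.
§2 applies: 13 + 1 = 14.
§3 applies (level before this adjustment is 14 < 20, so +2): 14 + 2 = 16.
§5 applies (level before this adjustment is 16 ≥ 14, so +4): 16 + 4 = 20.
§6 does not apply.
§7 does not apply.
Final offense level: 20.
Criminal history: 3 prior points → Category 3 (3+).
Level 20 falls in the 17-20 band.
Grid: Level 17-20 × Category 3 = 41-53 months.
Probation check: level 20 > 12 and category 3 ≤ 3 → not eligible.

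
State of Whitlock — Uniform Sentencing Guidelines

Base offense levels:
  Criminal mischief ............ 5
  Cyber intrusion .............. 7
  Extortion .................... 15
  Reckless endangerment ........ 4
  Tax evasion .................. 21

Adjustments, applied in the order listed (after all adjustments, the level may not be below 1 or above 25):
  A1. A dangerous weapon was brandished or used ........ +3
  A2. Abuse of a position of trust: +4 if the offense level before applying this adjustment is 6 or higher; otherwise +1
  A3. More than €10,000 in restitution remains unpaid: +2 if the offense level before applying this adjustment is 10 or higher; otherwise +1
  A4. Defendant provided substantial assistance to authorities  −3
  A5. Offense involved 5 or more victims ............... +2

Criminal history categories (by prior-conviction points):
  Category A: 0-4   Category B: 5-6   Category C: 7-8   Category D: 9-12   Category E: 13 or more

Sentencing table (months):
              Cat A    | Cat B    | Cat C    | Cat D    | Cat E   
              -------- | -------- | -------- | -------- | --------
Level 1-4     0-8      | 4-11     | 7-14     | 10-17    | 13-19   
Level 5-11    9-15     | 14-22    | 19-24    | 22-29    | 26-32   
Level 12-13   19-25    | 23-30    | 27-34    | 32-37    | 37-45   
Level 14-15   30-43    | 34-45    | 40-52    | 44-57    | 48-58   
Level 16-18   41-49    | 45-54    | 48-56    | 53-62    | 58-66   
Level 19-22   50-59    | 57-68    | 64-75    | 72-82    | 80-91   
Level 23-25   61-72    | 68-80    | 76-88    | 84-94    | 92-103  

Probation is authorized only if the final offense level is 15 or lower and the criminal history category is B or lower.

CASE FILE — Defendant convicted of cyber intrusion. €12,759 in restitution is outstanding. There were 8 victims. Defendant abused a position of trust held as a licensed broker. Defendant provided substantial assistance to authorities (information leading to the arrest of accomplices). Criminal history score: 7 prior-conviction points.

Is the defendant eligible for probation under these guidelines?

Base offense level for cyber intrusion: 7.
A1 does not apply.
A2 applies (level before this adjustment is 7 ≥ 6, so +4): 7 + 4 = 11.
A3 applies (level before this adjustment is 11 ≥ 10, so +2): 11 + 2 = 13.
A4 applies: 13 − 3 = 10.
A5 applies: 10 + 2 = 12.
Final offense level: 12.
Criminal history: 7 prior points → Category C (7-8).
Level 12 falls in the 12-13 band.
Grid: Level 12-13 × Category C = 27-34 months.
Probation check: level 12 ≤ 15 and category C > B → not eligible.

No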